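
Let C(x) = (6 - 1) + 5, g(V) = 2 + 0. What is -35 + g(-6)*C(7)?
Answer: -15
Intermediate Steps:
g(V) = 2
C(x) = 10 (C(x) = 5 + 5 = 10)
-35 + g(-6)*C(7) = -35 + 2*10 = -35 + 20 = -15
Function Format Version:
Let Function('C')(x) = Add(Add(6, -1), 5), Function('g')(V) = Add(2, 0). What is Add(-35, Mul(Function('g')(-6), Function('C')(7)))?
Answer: -15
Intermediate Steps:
Function('g')(V) = 2
Function('C')(x) = 10 (Function('C')(x) = Add(5, 5) = 10)
Add(-35, Mul(Function('g')(-6), Function('C')(7))) = Add(-35, Mul(2, 10)) = Add(-35, 20) = -15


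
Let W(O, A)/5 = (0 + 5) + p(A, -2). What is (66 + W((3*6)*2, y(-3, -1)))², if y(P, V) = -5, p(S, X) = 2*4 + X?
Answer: 14641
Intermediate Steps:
p(S, X) = 8 + X
W(O, A) = 55 (W(O, A) = 5*((0 + 5) + (8 - 2)) = 5*(5 + 6) = 5*11 = 55)
(66 + W((3*6)*2, y(-3, -1)))² = (66 + 55)² = 121² = 14641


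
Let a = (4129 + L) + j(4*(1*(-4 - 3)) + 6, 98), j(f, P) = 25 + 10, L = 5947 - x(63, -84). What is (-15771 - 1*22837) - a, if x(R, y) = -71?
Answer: -48790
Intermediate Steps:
L = 6018 (L = 5947 - 1*(-71) = 5947 + 71 = 6018)
j(f, P) = 35
a = 10182 (a = (4129 + 6018) + 35 = 10147 + 35 = 10182)
(-15771 - 1*22837) - a = (-15771 - 1*22837) - 1*10182 = (-15771 - 22837) - 10182 = -38608 - 10182 = -48790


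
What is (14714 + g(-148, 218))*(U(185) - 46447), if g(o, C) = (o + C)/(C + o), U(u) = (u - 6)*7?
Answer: -665029710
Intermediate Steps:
U(u) = -42 + 7*u (U(u) = (-6 + u)*7 = -42 + 7*u)
g(o, C) = 1 (g(o, C) = (C + o)/(C + o) = 1)
(14714 + g(-148, 218))*(U(185) - 46447) = (14714 + 1)*((-42 + 7*185) - 46447) = 14715*((-42 + 1295) - 46447) = 14715*(1253 - 46447) = 14715*(-45194) = -665029710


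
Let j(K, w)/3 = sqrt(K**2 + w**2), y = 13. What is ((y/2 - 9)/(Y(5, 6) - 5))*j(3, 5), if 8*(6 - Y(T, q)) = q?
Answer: -30*sqrt(34) ≈ -174.93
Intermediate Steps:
Y(T, q) = 6 - q/8
j(K, w) = 3*sqrt(K**2 + w**2)
((y/2 - 9)/(Y(5, 6) - 5))*j(3, 5) = ((13/2 - 9)/((6 - 1/8*6) - 5))*(3*sqrt(3**2 + 5**2)) = ((13*(1/2) - 9)/((6 - 3/4) - 5))*(3*sqrt(9 + 25)) = ((13/2 - 9)/(21/4 - 5))*(3*sqrt(34)) = (-5/(2*1/4))*(3*sqrt(34)) = (-5/2*4)*(3*sqrt(34)) = -30*sqrt(34)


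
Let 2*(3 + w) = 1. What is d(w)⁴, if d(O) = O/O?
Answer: 1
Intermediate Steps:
w = -5/2 (w = -3 + (½)*1 = -3 + ½ = -5/2 ≈ -2.5000)
d(O) = 1
d(w)⁴ = 1⁴ = 1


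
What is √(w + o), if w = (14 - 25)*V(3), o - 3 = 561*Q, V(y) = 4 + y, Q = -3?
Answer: I*√1757 ≈ 41.917*I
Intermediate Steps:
o = -1680 (o = 3 + 561*(-3) = 3 - 1683 = -1680)
w = -77 (w = (14 - 25)*(4 + 3) = -11*7 = -77)
√(w + o) = √(-77 - 1680) = √(-1757) = I*√1757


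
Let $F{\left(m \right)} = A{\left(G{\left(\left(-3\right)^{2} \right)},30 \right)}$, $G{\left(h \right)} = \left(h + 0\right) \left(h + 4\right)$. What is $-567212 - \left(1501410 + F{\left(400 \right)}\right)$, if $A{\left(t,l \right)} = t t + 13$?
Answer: $-2082324$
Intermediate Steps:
$G{\left(h \right)} = h \left(4 + h\right)$
$A{\left(t,l \right)} = 13 + t^{2}$ ($A{\left(t,l \right)} = t^{2} + 13 = 13 + t^{2}$)
$F{\left(m \right)} = 13702$ ($F{\left(m \right)} = 13 + \left(\left(-3\right)^{2} \left(4 + \left(-3\right)^{2}\right)\right)^{2} = 13 + \left(9 \left(4 + 9\right)\right)^{2} = 13 + \left(9 \cdot 13\right)^{2} = 13 + 117^{2} = 13 + 13689 = 13702$)
$-567212 - \left(1501410 + F{\left(400 \right)}\right) = -567212 - \left(1501410 + 13702\right) = -567212 - 1515112 = -2082324$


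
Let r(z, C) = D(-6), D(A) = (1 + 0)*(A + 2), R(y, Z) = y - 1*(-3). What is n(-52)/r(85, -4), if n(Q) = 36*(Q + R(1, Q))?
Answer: 432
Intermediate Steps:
R(y, Z) = 3 + y (R(y, Z) = y + 3 = 3 + y)
D(A) = 2 + A (D(A) = 1*(2 + A) = 2 + A)
r(z, C) = -4 (r(z, C) = 2 - 6 = -4)
n(Q) = 144 + 36*Q (n(Q) = 36*(Q + (3 + 1)) = 36*(Q + 4) = 36*(4 + Q) = 144 + 36*Q)
n(-52)/r(85, -4) = (144 + 36*(-52))/(-4) = (144 - 1872)*(-¼) = -1728*(-¼) = 432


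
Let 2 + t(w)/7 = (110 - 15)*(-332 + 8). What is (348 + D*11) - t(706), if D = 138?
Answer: 217340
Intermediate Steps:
t(w) = -215474 (t(w) = -14 + 7*((110 - 15)*(-332 + 8)) = -14 + 7*(95*(-324)) = -14 + 7*(-30780) = -14 - 215460 = -215474)
(348 + D*11) - t(706) = (348 + 138*11) - 1*(-215474) = (348 + 1518) + 215474 = 1866 + 215474 = 217340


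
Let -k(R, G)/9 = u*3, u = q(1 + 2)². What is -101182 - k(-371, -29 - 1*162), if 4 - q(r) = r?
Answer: -101155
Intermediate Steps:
q(r) = 4 - r
u = 1 (u = (4 - (1 + 2))² = (4 - 1*3)² = (4 - 3)² = 1² = 1)
k(R, G) = -27 (k(R, G) = -9*3 = -27)
-101182 - k(-371, -29 - 1*162) = -101182 - 1*(-27) = -101182 + 27 = -101155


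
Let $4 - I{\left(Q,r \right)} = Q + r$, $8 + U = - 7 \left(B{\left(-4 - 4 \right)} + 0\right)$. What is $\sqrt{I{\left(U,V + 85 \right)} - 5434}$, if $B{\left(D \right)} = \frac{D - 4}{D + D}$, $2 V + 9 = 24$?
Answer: $\frac{i \sqrt{22037}}{2} \approx 74.224 i$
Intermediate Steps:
$V = \frac{15}{2}$ ($V = - \frac{9}{2} + \frac{1}{2} \cdot 24 = - \frac{9}{2} + 12 = \frac{15}{2} \approx 7.5$)
$B{\left(D \right)} = \frac{-4 + D}{2 D}$
$U = - \frac{53}{4}$ ($U = -8 - 7 \left(\frac{-4 - 8}{2 \left(-4 - 4\right)} + 0\right) = -8 - 7 \left(\frac{-4 - 8}{2 \left(-8\right)} + 0\right) = -8 - 7 \left(\frac{1}{2} \left(- \frac{1}{8}\right) \left(-12\right) + 0\right) = -8 - 7 \left(\frac{3}{4} + 0\right) = -8 - \frac{21}{4} = - \frac{53}{4} \approx -13.25$)
$I{\left(Q,r \right)} = 4 - Q - r$ ($I{\left(Q,r \right)} = 4 - \left(Q + r\right) = 4 - Q - r$)
$\sqrt{I{\left(U,V + 85 \right)} - 5434} = \sqrt{\left(4 - - \frac{53}{4} - \left(\frac{15}{2} + 85\right)\right) - 5434} = \sqrt{\left(4 + \frac{53}{4} - \frac{185}{2}\right) - 5434} = \sqrt{- \frac{301}{4} - 5434} = \sqrt{- \frac{22037}{4}} = \frac{i \sqrt{22037}}{2}$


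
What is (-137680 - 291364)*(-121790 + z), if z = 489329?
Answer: -157690402716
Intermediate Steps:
(-137680 - 291364)*(-121790 + z) = (-137680 - 291364)*(-121790 + 489329) = -429044*367539 = -157690402716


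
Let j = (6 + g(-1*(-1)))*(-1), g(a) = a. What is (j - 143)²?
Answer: 22500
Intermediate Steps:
j = -7 (j = (6 - 1*(-1))*(-1) = (6 + 1)*(-1) = 7*(-1) = -7)
(j - 143)² = (-7 - 143)² = (-150)² = 22500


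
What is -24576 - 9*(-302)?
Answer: -21858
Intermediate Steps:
-24576 - 9*(-302) = -24576 - 1*(-2718) = -24576 + 2718 = -21858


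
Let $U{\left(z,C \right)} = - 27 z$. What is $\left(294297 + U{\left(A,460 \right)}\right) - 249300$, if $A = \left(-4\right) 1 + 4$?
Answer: $44997$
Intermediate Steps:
$A = 0$ ($A = -4 + 4 = 0$)
$\left(294297 + U{\left(A,460 \right)}\right) - 249300 = \left(294297 - 0\right) - 249300 = \left(294297 + 0\right) - 249300 = 294297 - 249300 = 44997$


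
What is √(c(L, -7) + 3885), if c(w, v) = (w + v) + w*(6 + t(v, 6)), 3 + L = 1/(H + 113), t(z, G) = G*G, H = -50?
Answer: √1653610/21 ≈ 61.235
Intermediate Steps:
t(z, G) = G²
L = -188/63 (L = -3 + 1/(-50 + 113) = -3 + 1/63 = -188/63 ≈ -2.9841)
c(w, v) = v + 43*w (c(w, v) = (w + v) + w*(6 + 6²) = (v + w) + w*(6 + 36) = (v + w) + w*42 = (v + w) + 42*w = v + 43*w)
√(c(L, -7) + 3885) = √((-7 + 43*(-188/63)) + 3885) = √((-7 - 8084/63) + 3885) = √(-8525/63 + 3885) = √(236230/63) = √1653610/21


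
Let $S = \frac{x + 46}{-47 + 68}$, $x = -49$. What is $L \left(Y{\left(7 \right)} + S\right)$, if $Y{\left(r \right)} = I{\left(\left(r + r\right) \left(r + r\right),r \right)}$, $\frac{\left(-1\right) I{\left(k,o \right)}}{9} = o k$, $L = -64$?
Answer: $\frac{5531968}{7} \approx 7.9028 \cdot 10^{5}$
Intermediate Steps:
$I{\left(k,o \right)} = - 9 k o$ ($I{\left(k,o \right)} = - 9 o k = - 9 k o$)
$Y{\left(r \right)} = - 36 r^{3}$ ($Y{\left(r \right)} = - 9 \left(r + r\right) \left(r + r\right) r = - 9 \cdot 2 r 2 r r = - 9 \cdot 4 r^{2} r = - 36 r^{3}$)
$S = - \frac{1}{7}$ ($S = \frac{-49 + 46}{-47 + 68} = - \frac{3}{21} = \left(-3\right) \frac{1}{21} = - \frac{1}{7} \approx -0.14286$)
$L \left(Y{\left(7 \right)} + S\right) = - 64 \left(- 36 \cdot 7^{3} - \frac{1}{7}\right) = - 64 \left(\left(-36\right) 343 - \frac{1}{7}\right) = - 64 \left(-12348 - \frac{1}{7}\right) = \left(-64\right) \left(- \frac{86437}{7}\right) = \frac{5531968}{7}$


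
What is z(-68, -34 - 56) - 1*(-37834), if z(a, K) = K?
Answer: 37744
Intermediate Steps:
z(-68, -34 - 56) - 1*(-37834) = (-34 - 56) - 1*(-37834) = -90 + 37834 = 37744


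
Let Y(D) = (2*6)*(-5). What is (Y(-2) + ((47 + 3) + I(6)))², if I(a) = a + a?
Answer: 4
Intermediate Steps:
I(a) = 2*a
Y(D) = -60 (Y(D) = 12*(-5) = -60)
(Y(-2) + ((47 + 3) + I(6)))² = (-60 + ((47 + 3) + 2*6))² = (-60 + (50 + 12))² = (-60 + 62)² = 2² = 4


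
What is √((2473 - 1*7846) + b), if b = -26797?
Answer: I*√32170 ≈ 179.36*I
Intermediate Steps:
√((2473 - 1*7846) + b) = √((2473 - 1*7846) - 26797) = √((2473 - 7846) - 26797) = √(-5373 - 26797) = √(-32170) = I*√32170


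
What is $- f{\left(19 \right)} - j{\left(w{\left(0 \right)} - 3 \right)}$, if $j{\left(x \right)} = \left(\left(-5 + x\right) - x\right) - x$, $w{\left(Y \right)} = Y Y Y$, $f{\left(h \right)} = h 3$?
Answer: $-55$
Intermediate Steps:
$f{\left(h \right)} = 3 h$
$w{\left(Y \right)} = Y^{3}$ ($w{\left(Y \right)} = Y^{2} Y = Y^{3}$)
$j{\left(x \right)} = -5 - x$
$- f{\left(19 \right)} - j{\left(w{\left(0 \right)} - 3 \right)} = - 3 \cdot 19 - \left(-5 - \left(0^{3} - 3\right)\right) = \left(-1\right) 57 - \left(-5 - \left(0 - 3\right)\right) = -57 - \left(-5 - -3\right) = -57 - \left(-5 + 3\right) = -57 - -2 = -57 + 2 = -55$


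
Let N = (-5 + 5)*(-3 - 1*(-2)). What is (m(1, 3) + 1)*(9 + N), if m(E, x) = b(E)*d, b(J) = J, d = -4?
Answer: -27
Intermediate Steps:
m(E, x) = -4*E (m(E, x) = E*(-4) = -4*E)
N = 0 (N = 0*(-3 + 2) = 0*(-1) = 0)
(m(1, 3) + 1)*(9 + N) = (-4*1 + 1)*(9 + 0) = (-4 + 1)*9 = -3*9 = -27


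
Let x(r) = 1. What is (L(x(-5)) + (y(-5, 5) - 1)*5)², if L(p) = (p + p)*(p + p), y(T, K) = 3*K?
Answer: 5476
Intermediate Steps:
L(p) = 4*p² (L(p) = (2*p)*(2*p) = 4*p²)
(L(x(-5)) + (y(-5, 5) - 1)*5)² = (4*1² + (3*5 - 1)*5)² = (4*1 + (15 - 1)*5)² = (4 + 14*5)² = (4 + 70)² = 74² = 5476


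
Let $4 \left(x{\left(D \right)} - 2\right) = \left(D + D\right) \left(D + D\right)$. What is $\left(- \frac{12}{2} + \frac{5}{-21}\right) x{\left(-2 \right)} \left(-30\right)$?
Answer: $\frac{7860}{7} \approx 1122.9$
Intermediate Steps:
$x{\left(D \right)} = 2 + D^{2}$ ($x{\left(D \right)} = 2 + \frac{\left(D + D\right) \left(D + D\right)}{4} = 2 + \frac{2 D 2 D}{4} = 2 + \frac{4 D^{2}}{4} = 2 + D^{2}$)
$\left(- \frac{12}{2} + \frac{5}{-21}\right) x{\left(-2 \right)} \left(-30\right) = \left(- \frac{12}{2} + \frac{5}{-21}\right) \left(2 + \left(-2\right)^{2}\right) \left(-30\right) = \left(\left(-12\right) \frac{1}{2} + 5 \left(- \frac{1}{21}\right)\right) \left(2 + 4\right) \left(-30\right) = \left(-6 - \frac{5}{21}\right) 6 \left(-30\right) = \left(- \frac{131}{21}\right) 6 \left(-30\right) = \left(- \frac{262}{7}\right) \left(-30\right) = \frac{7860}{7}$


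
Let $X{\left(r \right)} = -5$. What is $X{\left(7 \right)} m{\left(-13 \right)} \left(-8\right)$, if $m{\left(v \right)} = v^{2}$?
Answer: $6760$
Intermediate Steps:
$X{\left(7 \right)} m{\left(-13 \right)} \left(-8\right) = - 5 \left(-13\right)^{2} \left(-8\right) = \left(-5\right) 169 \left(-8\right) = \left(-845\right) \left(-8\right) = 6760$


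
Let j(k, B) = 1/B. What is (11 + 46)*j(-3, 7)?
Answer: 57/7 ≈ 8.1429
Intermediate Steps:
(11 + 46)*j(-3, 7) = (11 + 46)/7 = 57*(⅐) = 57/7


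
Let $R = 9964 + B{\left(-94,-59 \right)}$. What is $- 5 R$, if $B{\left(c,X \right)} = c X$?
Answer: $-77550$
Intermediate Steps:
$B{\left(c,X \right)} = X c$
$R = 15510$ ($R = 9964 - -5546 = 9964 + 5546 = 15510$)
$- 5 R = \left(-5\right) 15510 = -77550$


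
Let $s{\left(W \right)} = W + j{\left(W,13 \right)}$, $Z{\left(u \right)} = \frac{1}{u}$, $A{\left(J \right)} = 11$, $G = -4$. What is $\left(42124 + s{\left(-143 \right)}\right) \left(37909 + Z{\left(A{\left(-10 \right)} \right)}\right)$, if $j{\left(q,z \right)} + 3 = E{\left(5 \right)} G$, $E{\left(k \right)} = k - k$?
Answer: $\frac{17504826000}{11} \approx 1.5913 \cdot 10^{9}$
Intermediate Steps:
$E{\left(k \right)} = 0$
$j{\left(q,z \right)} = -3$ ($j{\left(q,z \right)} = -3 + 0 \left(-4\right) = -3 + 0 = -3$)
$s{\left(W \right)} = -3 + W$ ($s{\left(W \right)} = W - 3 = -3 + W$)
$\left(42124 + s{\left(-143 \right)}\right) \left(37909 + Z{\left(A{\left(-10 \right)} \right)}\right) = \left(42124 - 146\right) \left(37909 + \frac{1}{11}\right) = 41978 \cdot \frac{417000}{11} = \frac{17504826000}{11}$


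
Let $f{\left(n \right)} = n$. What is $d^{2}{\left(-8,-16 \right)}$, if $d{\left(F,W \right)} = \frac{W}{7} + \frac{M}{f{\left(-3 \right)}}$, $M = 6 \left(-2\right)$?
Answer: $\frac{144}{49} \approx 2.9388$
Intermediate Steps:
$M = -12$
$d{\left(F,W \right)} = 4 + \frac{W}{7}$ ($d{\left(F,W \right)} = \frac{W}{7} - \frac{12}{-3} = W \frac{1}{7} - -4 = \frac{W}{7} + 4 = 4 + \frac{W}{7}$)
$d^{2}{\left(-8,-16 \right)} = \left(4 + \frac{1}{7} \left(-16\right)\right)^{2} = \left(4 - \frac{16}{7}\right)^{2} = \left(\frac{12}{7}\right)^{2} = \frac{144}{49}$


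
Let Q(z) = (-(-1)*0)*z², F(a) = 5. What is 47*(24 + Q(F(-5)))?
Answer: 1128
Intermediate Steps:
Q(z) = 0 (Q(z) = (-1*0)*z² = 0*z² = 0)
47*(24 + Q(F(-5))) = 47*(24 + 0) = 47*24 = 1128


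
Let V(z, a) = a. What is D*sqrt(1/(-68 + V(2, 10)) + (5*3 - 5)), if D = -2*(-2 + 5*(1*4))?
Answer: -18*sqrt(33582)/29 ≈ -113.74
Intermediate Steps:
D = -36 (D = -2*(-2 + 5*4) = -2*(-2 + 20) = -2*18 = -36)
D*sqrt(1/(-68 + V(2, 10)) + (5*3 - 5)) = -36*sqrt(1/(-68 + 10) + (5*3 - 5)) = -36*sqrt(1/(-58) + (15 - 5)) = -36*sqrt(-1/58 + 10) = -18*sqrt(33582)/29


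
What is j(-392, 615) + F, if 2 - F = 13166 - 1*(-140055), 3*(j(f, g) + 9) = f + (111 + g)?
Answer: -459350/3 ≈ -1.5312e+5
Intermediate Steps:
j(f, g) = 28 + f/3 + g/3 (j(f, g) = -9 + (f + (111 + g))/3 = -9 + (111 + f + g)/3 = -9 + (37 + f/3 + g/3) = 28 + f/3 + g/3)
F = -153219 (F = 2 - (13166 - 1*(-140055)) = 2 - (13166 + 140055) = 2 - 1*153221 = 2 - 153221 = -153219)
j(-392, 615) + F = (28 + (1/3)*(-392) + (1/3)*615) - 153219 = (28 - 392/3 + 205) - 153219 = 307/3 - 153219 = -459350/3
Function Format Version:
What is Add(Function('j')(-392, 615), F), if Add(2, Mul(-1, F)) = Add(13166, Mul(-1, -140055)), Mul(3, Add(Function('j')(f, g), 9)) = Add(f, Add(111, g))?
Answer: Rational(-459350, 3) ≈ -1.5312e+5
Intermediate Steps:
Function('j')(f, g) = Add(28, Mul(Rational(1, 3), f), Mul(Rational(1, 3), g)) (Function('j')(f, g) = Add(-9, Mul(Rational(1, 3), Add(f, Add(111, g)))) = Add(-9, Mul(Rational(1, 3), Add(111, f, g))) = Add(-9, Add(37, Mul(Rational(1, 3), f), Mul(Rational(1, 3), g))) = Add(28, Mul(Rational(1, 3), f), Mul(Rational(1, 3), g)))
F = -153219 (F = Add(2, Mul(-1, Add(13166, Mul(-1, -140055)))) = Add(2, Mul(-1, Add(13166, 140055))) = Add(2, Mul(-1, 153221)) = Add(2, -153221) = -153219)
Add(Function('j')(-392, 615), F) = Add(Add(28, Mul(Rational(1, 3), -392), Mul(Rational(1, 3), 615)), -153219) = Add(Add(28, Rational(-392, 3), 205), -153219) = Add(Rational(307, 3), -153219) = Rational(-459350, 3)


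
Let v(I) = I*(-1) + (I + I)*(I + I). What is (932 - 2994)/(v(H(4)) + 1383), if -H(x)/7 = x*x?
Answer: -2062/51671 ≈ -0.039906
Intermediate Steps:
H(x) = -7*x**2 (H(x) = -7*x*x = -7*x**2)
v(I) = -I + 4*I**2 (v(I) = -I + (2*I)*(2*I) = -I + 4*I**2)
(932 - 2994)/(v(H(4)) + 1383) = (932 - 2994)/((-7*4**2)*(-1 + 4*(-7*4**2)) + 1383) = -2062/((-7*16)*(-1 + 4*(-7*16)) + 1383) = -2062/(-112*(-1 + 4*(-112)) + 1383) = -2062/(-112*(-1 - 448) + 1383) = -2062/(-112*(-449) + 1383) = -2062/(50288 + 1383) = -2062/51671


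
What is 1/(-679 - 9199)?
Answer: -1/9878 ≈ -0.00010124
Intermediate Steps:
1/(-679 - 9199) = 1/(-9878) = -1/9878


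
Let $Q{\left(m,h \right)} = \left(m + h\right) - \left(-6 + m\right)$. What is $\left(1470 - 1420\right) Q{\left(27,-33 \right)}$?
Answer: $-1350$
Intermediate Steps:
$Q{\left(m,h \right)} = 6 + h$ ($Q{\left(m,h \right)} = \left(h + m\right) - \left(-6 + m\right) = 6 + h$)
$\left(1470 - 1420\right) Q{\left(27,-33 \right)} = \left(1470 - 1420\right) \left(6 - 33\right) = 50 \left(-27\right) = -1350$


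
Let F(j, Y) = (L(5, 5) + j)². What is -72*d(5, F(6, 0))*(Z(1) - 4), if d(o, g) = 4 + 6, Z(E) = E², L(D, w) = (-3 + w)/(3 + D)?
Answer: 2160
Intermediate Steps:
L(D, w) = (-3 + w)/(3 + D)
F(j, Y) = (¼ + j)² (F(j, Y) = ((-3 + 5)/(3 + 5) + j)² = (2/8 + j)² = ((⅛)*2 + j)² = (¼ + j)²)
d(o, g) = 10
-72*d(5, F(6, 0))*(Z(1) - 4) = -720*(1² - 4) = -720*(1 - 4) = -720*(-3) = -72*(-30) = 2160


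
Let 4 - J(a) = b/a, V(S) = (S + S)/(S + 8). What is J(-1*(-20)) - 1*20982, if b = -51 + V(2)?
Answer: -2097547/100 ≈ -20975.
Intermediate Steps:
V(S) = 2*S/(8 + S) (V(S) = (2*S)/(8 + S) = 2*S/(8 + S))
b = -253/5 (b = -51 + 2*2/(8 + 2) = -51 + 2*2/10 = -51 + 2*2*(⅒) = -51 + ⅖ = -253/5 ≈ -50.600)
J(a) = 4 + 253/(5*a) (J(a) = 4 - (-253)/(5*a) = 4 + 253/(5*a))
J(-1*(-20)) - 1*20982 = (4 + 253/(5*((-1*(-20))))) - 1*20982 = (4 + (253/5)/20) - 20982 = (4 + (253/5)*(1/20)) - 20982 = (4 + 253/100) - 20982 = 653/100 - 20982 = -2097547/100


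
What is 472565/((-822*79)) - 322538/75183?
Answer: -6274869671/542470406 ≈ -11.567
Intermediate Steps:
472565/((-822*79)) - 322538/75183 = 472565/(-64938) - 322538*1/75183 = 472565*(-1/64938) - 322538/75183 = -472565/64938 - 322538/75183 = -6274869671/542470406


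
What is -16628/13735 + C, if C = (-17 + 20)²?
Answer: 106987/13735 ≈ 7.7894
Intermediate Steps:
C = 9 (C = 3² = 9)
-16628/13735 + C = -16628/13735 + 9 = 106987/13735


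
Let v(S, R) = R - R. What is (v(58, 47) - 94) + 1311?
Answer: 1217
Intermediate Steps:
v(S, R) = 0
(v(58, 47) - 94) + 1311 = (0 - 94) + 1311 = -94 + 1311 = 1217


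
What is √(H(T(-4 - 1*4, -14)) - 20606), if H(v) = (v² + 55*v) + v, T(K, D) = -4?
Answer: I*√20814 ≈ 144.27*I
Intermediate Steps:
H(v) = v² + 56*v
√(H(T(-4 - 1*4, -14)) - 20606) = √(-4*(56 - 4) - 20606) = √(-4*52 - 20606) = √(-208 - 20606) = √(-20814) = I*√20814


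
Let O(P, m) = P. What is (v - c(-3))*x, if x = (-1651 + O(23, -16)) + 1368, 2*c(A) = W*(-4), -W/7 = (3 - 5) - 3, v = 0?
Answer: -18200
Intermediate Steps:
W = 35 (W = -7*((3 - 5) - 3) = -7*(-2 - 3) = -7*(-5) = 35)
c(A) = -70 (c(A) = (35*(-4))/2 = (1/2)*(-140) = -70)
x = -260 (x = (-1651 + 23) + 1368 = -1628 + 1368 = -260)
(v - c(-3))*x = (0 - 1*(-70))*(-260) = (0 + 70)*(-260) = 70*(-260) = -18200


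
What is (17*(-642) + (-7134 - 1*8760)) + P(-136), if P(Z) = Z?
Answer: -26944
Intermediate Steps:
(17*(-642) + (-7134 - 1*8760)) + P(-136) = (17*(-642) + (-7134 - 1*8760)) - 136 = (-10914 + (-7134 - 8760)) - 136 = (-10914 - 15894) - 136 = -26808 - 136 = -26944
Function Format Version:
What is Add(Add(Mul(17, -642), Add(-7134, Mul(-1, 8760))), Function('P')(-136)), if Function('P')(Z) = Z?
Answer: -26944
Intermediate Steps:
Add(Add(Mul(17, -642), Add(-7134, Mul(-1, 8760))), Function('P')(-136)) = Add(Add(Mul(17, -642), Add(-7134, Mul(-1, 8760))), -136) = Add(Add(-10914, Add(-7134, -8760)), -136) = Add(Add(-10914, -15894), -136) = Add(-26808, -136) = -26944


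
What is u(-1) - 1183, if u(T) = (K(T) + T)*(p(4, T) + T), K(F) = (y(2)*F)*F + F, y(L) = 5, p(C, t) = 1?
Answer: -1183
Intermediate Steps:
K(F) = F + 5*F**2 (K(F) = (5*F)*F + F = 5*F**2 + F = F + 5*F**2)
u(T) = (1 + T)*(T + T*(1 + 5*T)) (u(T) = (T*(1 + 5*T) + T)*(1 + T) = (T + T*(1 + 5*T))*(1 + T) = (1 + T)*(T + T*(1 + 5*T)))
u(-1) - 1183 = -(2 + 5*(-1)**2 + 7*(-1)) - 1183 = -(2 + 5*1 - 7) - 1183 = -(2 + 5 - 7) - 1183 = -1*0 - 1183 = 0 - 1183 = -1183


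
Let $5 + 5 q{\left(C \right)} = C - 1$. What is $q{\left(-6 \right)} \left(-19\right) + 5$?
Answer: $\frac{253}{5} \approx 50.6$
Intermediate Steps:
$q{\left(C \right)} = - \frac{6}{5} + \frac{C}{5}$ ($q{\left(C \right)} = -1 + \frac{C - 1}{5} = -1 + \frac{-1 + C}{5} = -1 + \left(- \frac{1}{5} + \frac{C}{5}\right) = - \frac{6}{5} + \frac{C}{5}$)
$q{\left(-6 \right)} \left(-19\right) + 5 = \left(- \frac{6}{5} + \frac{1}{5} \left(-6\right)\right) \left(-19\right) + 5 = \left(- \frac{6}{5} - \frac{6}{5}\right) \left(-19\right) + 5 = \left(- \frac{12}{5}\right) \left(-19\right) + 5 = \frac{228}{5} + 5 = \frac{253}{5}$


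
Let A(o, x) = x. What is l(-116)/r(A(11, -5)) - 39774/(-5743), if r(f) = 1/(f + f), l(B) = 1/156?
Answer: 3073657/447954 ≈ 6.8615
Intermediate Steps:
l(B) = 1/156
r(f) = 1/(2*f)
l(-116)/r(A(11, -5)) - 39774/(-5743) = 1/(156*(((½)/(-5)))) - 39774/(-5743) = 1/(156*(((½)*(-⅕)))) - 39774*(-1/5743) = 1/(156*(-⅒)) + 39774/5743 = (1/156)*(-10) + 39774/5743 = -5/78 + 39774/5743 = 3073657/447954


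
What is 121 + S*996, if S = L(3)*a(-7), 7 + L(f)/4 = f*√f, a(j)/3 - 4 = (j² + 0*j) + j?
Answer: -3848423 + 1649376*√3 ≈ -9.9162e+5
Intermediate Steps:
a(j) = 12 + 3*j + 3*j² (a(j) = 12 + 3*((j² + 0*j) + j) = 12 + 3*((j² + 0) + j) = 12 + 3*(j² + j) = 12 + 3*(j + j²) = 12 + (3*j + 3*j²) = 12 + 3*j + 3*j²)
L(f) = -28 + 4*f^(3/2) (L(f) = -28 + 4*(f*√f) = -28 + 4*f^(3/2))
S = -3864 + 1656*√3 (S = (-28 + 4*3^(3/2))*(12 + 3*(-7) + 3*(-7)²) = (-28 + 4*(3*√3))*(12 - 21 + 3*49) = (-28 + 12*√3)*(12 - 21 + 147) = (-28 + 12*√3)*138 = -3864 + 1656*√3 ≈ -995.72)
121 + S*996 = 121 + (-3864 + 1656*√3)*996 = 121 + (-3848544 + 1649376*√3) = -3848423 + 1649376*√3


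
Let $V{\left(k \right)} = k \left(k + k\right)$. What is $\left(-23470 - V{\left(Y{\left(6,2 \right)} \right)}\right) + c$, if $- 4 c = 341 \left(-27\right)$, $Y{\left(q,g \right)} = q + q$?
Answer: $- \frac{85825}{4} \approx -21456.0$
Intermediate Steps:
$Y{\left(q,g \right)} = 2 q$
$c = \frac{9207}{4}$ ($c = - \frac{341 \left(-27\right)}{4} = \left(- \frac{1}{4}\right) \left(-9207\right) = \frac{9207}{4} \approx 2301.8$)
$V{\left(k \right)} = 2 k^{2}$ ($V{\left(k \right)} = k 2 k = 2 k^{2}$)
$\left(-23470 - V{\left(Y{\left(6,2 \right)} \right)}\right) + c = \left(-23470 - 2 \left(2 \cdot 6\right)^{2}\right) + \frac{9207}{4} = \left(-23470 - 2 \cdot 12^{2}\right) + \frac{9207}{4} = \left(-23470 - 2 \cdot 144\right) + \frac{9207}{4} = \left(-23470 - 288\right) + \frac{9207}{4} = -23758 + \frac{9207}{4} = - \frac{85825}{4}$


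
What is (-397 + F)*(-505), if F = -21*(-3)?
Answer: 168670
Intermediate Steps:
F = 63
(-397 + F)*(-505) = (-397 + 63)*(-505) = -334*(-505) = 168670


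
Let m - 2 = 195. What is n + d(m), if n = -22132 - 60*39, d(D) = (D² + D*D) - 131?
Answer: 53015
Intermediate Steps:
m = 197 (m = 2 + 195 = 197)
d(D) = -131 + 2*D² (d(D) = (D² + D²) - 131 = 2*D² - 131 = -131 + 2*D²)
n = -24472 (n = -22132 - 2340 = -24472)
n + d(m) = -24472 + (-131 + 2*197²) = -24472 + (-131 + 2*38809) = -24472 + (-131 + 77618) = -24472 + 77487 = 53015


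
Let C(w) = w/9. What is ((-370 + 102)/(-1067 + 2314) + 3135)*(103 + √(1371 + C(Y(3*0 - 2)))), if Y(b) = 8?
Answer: 402634931/1247 + 3909077*√12347/3741 ≈ 4.3899e+5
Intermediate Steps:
C(w) = w/9 (C(w) = w*(⅑) = w/9)
((-370 + 102)/(-1067 + 2314) + 3135)*(103 + √(1371 + C(Y(3*0 - 2)))) = ((-370 + 102)/(-1067 + 2314) + 3135)*(103 + √(1371 + (⅑)*8)) = (-268/1247 + 3135)*(103 + √(1371 + 8/9)) = (-268*1/1247 + 3135)*(103 + √(12347/9)) = (-268/1247 + 3135)*(103 + √12347/3) = 3909077*(103 + √12347/3)/1247 = 402634931/1247 + 3909077*√12347/3741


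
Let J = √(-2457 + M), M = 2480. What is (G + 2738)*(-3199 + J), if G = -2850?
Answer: 358288 - 112*√23 ≈ 3.5775e+5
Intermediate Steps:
J = √23 (J = √(-2457 + 2480) = √23 ≈ 4.7958)
(G + 2738)*(-3199 + J) = (-2850 + 2738)*(-3199 + √23) = -112*(-3199 + √23) = 358288 - 112*√23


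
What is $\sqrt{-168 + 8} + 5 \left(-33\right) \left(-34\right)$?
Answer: $5610 + 4 i \sqrt{10} \approx 5610.0 + 12.649 i$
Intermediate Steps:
$\sqrt{-168 + 8} + 5 \left(-33\right) \left(-34\right) = \sqrt{-160} - -5610 = 4 i \sqrt{10} + 5610 = 5610 + 4 i \sqrt{10}$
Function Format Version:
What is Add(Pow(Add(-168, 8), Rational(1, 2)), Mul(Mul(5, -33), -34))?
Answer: Add(5610, Mul(4, I, Pow(10, Rational(1, 2)))) ≈ Add(5610.0, Mul(12.649, I))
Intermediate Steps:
Add(Pow(Add(-168, 8), Rational(1, 2)), Mul(Mul(5, -33), -34)) = Add(Pow(-160, Rational(1, 2)), Mul(-165, -34)) = Add(Mul(4, I, Pow(10, Rational(1, 2))), 5610) = Add(5610, Mul(4, I, Pow(10, Rational(1, 2))))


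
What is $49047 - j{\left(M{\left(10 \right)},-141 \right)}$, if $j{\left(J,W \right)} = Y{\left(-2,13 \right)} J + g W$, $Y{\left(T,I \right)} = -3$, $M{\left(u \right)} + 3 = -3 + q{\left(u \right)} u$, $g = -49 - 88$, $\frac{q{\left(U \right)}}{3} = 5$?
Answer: $30162$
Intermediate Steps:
$q{\left(U \right)} = 15$ ($q{\left(U \right)} = 3 \cdot 5 = 15$)
$g = -137$
$M{\left(u \right)} = -6 + 15 u$ ($M{\left(u \right)} = -3 + \left(-3 + 15 u\right) = -6 + 15 u$)
$j{\left(J,W \right)} = - 137 W - 3 J$ ($j{\left(J,W \right)} = - 3 J - 137 W = - 137 W - 3 J$)
$49047 - j{\left(M{\left(10 \right)},-141 \right)} = 49047 - \left(\left(-137\right) \left(-141\right) - 3 \left(-6 + 15 \cdot 10\right)\right) = 49047 - \left(19317 - 3 \left(-6 + 150\right)\right) = 49047 - \left(19317 - 432\right) = 49047 - 18885 = 30162$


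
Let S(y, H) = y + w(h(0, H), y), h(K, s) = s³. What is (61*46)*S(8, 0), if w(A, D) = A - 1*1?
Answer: 19642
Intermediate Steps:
w(A, D) = -1 + A (w(A, D) = A - 1 = -1 + A)
S(y, H) = -1 + y + H³ (S(y, H) = y + (-1 + H³) = -1 + y + H³)
(61*46)*S(8, 0) = (61*46)*(-1 + 8 + 0³) = 2806*(-1 + 8 + 0) = 2806*7 = 19642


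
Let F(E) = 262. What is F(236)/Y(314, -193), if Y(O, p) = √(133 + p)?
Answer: -131*I*√15/15 ≈ -33.824*I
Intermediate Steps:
F(236)/Y(314, -193) = 262/(√(133 - 193)) = 262/(√(-60)) = 262/((2*I*√15)) = 262*(-I*√15/30) = -131*I*√15/15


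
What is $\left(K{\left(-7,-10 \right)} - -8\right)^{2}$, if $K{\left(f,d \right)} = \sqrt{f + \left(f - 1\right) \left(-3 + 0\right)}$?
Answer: $\left(8 + \sqrt{17}\right)^{2} \approx 146.97$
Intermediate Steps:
$K{\left(f,d \right)} = \sqrt{3 - 2 f}$ ($K{\left(f,d \right)} = \sqrt{f + \left(-1 + f\right) \left(-3\right)} = \sqrt{f - \left(-3 + 3 f\right)} = \sqrt{3 - 2 f}$)
$\left(K{\left(-7,-10 \right)} - -8\right)^{2} = \left(\sqrt{3 - -14} - -8\right)^{2} = \left(\sqrt{3 + 14} + 8\right)^{2} = \left(\sqrt{17} + 8\right)^{2} = \left(8 + \sqrt{17}\right)^{2}$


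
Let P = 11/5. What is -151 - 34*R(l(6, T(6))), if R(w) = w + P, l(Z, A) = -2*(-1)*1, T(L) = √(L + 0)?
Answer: -1469/5 ≈ -293.80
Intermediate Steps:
T(L) = √L
l(Z, A) = 2 (l(Z, A) = 2*1 = 2)
P = 11/5 (P = 11*(⅕) = 11/5 ≈ 2.2000)
R(w) = 11/5 + w (R(w) = w + 11/5 = 11/5 + w)
-151 - 34*R(l(6, T(6))) = -151 - 34*(11/5 + 2) = -151 - 34*21/5 = -151 - 714/5 = -1469/5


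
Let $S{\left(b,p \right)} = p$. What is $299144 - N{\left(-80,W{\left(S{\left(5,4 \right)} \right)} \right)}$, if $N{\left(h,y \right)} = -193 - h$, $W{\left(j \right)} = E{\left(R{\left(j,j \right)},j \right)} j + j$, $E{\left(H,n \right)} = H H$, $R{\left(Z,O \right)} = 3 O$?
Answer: $299257$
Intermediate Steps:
$E{\left(H,n \right)} = H^{2}$
$W{\left(j \right)} = j + 9 j^{3}$ ($W{\left(j \right)} = \left(3 j\right)^{2} j + j = 9 j^{2} j + j = 9 j^{3} + j = j + 9 j^{3}$)
$299144 - N{\left(-80,W{\left(S{\left(5,4 \right)} \right)} \right)} = 299144 - \left(-193 - -80\right) = 299144 - \left(-193 + 80\right) = 299144 - -113 = 299144 + 113 = 299257$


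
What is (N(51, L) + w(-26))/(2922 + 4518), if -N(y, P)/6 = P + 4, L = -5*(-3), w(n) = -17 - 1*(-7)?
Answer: -1/60 ≈ -0.016667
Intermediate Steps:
w(n) = -10 (w(n) = -17 + 7 = -10)
L = 15
N(y, P) = -24 - 6*P (N(y, P) = -6*(P + 4) = -6*(4 + P) = -24 - 6*P)
(N(51, L) + w(-26))/(2922 + 4518) = ((-24 - 6*15) - 10)/(2922 + 4518) = ((-24 - 90) - 10)/7440 = (-114 - 10)*(1/7440) = -124*1/7440 = -1/60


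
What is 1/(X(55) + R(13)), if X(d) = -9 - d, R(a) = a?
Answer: -1/51 ≈ -0.019608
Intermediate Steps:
1/(X(55) + R(13)) = 1/((-9 - 1*55) + 13) = 1/((-9 - 55) + 13) = 1/(-64 + 13) = 1/(-51) = -1/51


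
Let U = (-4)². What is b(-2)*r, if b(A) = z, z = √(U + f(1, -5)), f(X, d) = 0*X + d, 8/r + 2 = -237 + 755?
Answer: 2*√11/129 ≈ 0.051421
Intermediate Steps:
r = 2/129 (r = 8/(-2 + (-237 + 755)) = 8/(-2 + 518) = 8/516 = 8*(1/516) = 2/129 ≈ 0.015504)
f(X, d) = d (f(X, d) = 0 + d = d)
U = 16
z = √11 (z = √(16 - 5) = √11 ≈ 3.3166)
b(A) = √11
b(-2)*r = √11*(2/129) = 2*√11/129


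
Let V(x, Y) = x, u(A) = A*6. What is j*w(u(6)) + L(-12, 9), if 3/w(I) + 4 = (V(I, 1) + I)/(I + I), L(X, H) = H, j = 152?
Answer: -143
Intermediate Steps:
u(A) = 6*A
w(I) = -1 (w(I) = 3/(-4 + (I + I)/(I + I)) = 3/(-4 + (2*I)/((2*I))) = 3/(-4 + (2*I)*(1/(2*I))) = 3/(-4 + 1) = 3/(-3) = 3*(-1/3) = -1)
j*w(u(6)) + L(-12, 9) = 152*(-1) + 9 = -152 + 9 = -143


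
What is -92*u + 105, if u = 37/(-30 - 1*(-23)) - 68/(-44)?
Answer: 34581/77 ≈ 449.10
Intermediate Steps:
u = -288/77 (u = 37/(-30 + 23) - 68*(-1/44) = 37/(-7) + 17/11 = 37*(-⅐) + 17/11 = -37/7 + 17/11 = -288/77 ≈ -3.7403)
-92*u + 105 = -92*(-288/77) + 105 = 26496/77 + 105 = 34581/77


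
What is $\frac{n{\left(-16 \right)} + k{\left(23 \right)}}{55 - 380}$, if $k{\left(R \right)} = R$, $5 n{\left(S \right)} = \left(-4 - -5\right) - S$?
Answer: $- \frac{132}{1625} \approx -0.081231$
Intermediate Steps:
$n{\left(S \right)} = \frac{1}{5} - \frac{S}{5}$ ($n{\left(S \right)} = \frac{\left(-4 - -5\right) - S}{5} = \frac{\left(-4 + 5\right) - S}{5} = \frac{1 - S}{5} = \frac{1}{5} - \frac{S}{5}$)
$\frac{n{\left(-16 \right)} + k{\left(23 \right)}}{55 - 380} = \frac{\left(\frac{1}{5} - - \frac{16}{5}\right) + 23}{55 - 380} = \frac{\left(\frac{1}{5} + \frac{16}{5}\right) + 23}{-325} = \left(\frac{17}{5} + 23\right) \left(- \frac{1}{325}\right) = \frac{132}{5} \left(- \frac{1}{325}\right) = - \frac{132}{1625}$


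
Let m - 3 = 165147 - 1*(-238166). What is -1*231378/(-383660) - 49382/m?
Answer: 4648284458/9671013535 ≈ 0.48064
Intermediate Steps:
m = 403316 (m = 3 + (165147 - 1*(-238166)) = 3 + (165147 + 238166) = 3 + 403313 = 403316)
-1*231378/(-383660) - 49382/m = -1*231378/(-383660) - 49382/403316 = -231378*(-1/383660) - 49382*1/403316 = 115689/191830 - 24691/201658 = 4648284458/9671013535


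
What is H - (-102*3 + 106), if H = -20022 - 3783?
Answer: -23605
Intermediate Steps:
H = -23805
H - (-102*3 + 106) = -23805 - (-102*3 + 106) = -23805 - (-306 + 106) = -23805 - 1*(-200) = -23805 + 200 = -23605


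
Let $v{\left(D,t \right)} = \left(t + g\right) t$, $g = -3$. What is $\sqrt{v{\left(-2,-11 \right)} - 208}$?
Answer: $3 i \sqrt{6} \approx 7.3485 i$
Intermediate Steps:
$v{\left(D,t \right)} = t \left(-3 + t\right)$ ($v{\left(D,t \right)} = \left(t - 3\right) t = \left(-3 + t\right) t = t \left(-3 + t\right)$)
$\sqrt{v{\left(-2,-11 \right)} - 208} = \sqrt{- 11 \left(-3 - 11\right) - 208} = \sqrt{\left(-11\right) \left(-14\right) - 208} = \sqrt{154 - 208} = \sqrt{-54} = 3 i \sqrt{6}$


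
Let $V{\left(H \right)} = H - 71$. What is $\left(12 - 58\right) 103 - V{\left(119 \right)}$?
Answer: $-4786$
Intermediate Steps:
$V{\left(H \right)} = -71 + H$ ($V{\left(H \right)} = H - 71 = -71 + H$)
$\left(12 - 58\right) 103 - V{\left(119 \right)} = \left(12 - 58\right) 103 - \left(-71 + 119\right) = \left(-46\right) 103 - 48 = -4738 - 48 = -4786$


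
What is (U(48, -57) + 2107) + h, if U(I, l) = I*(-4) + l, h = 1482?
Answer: 3340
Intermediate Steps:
U(I, l) = l - 4*I (U(I, l) = -4*I + l = l - 4*I)
(U(48, -57) + 2107) + h = ((-57 - 4*48) + 2107) + 1482 = ((-57 - 192) + 2107) + 1482 = (-249 + 2107) + 1482 = 1858 + 1482 = 3340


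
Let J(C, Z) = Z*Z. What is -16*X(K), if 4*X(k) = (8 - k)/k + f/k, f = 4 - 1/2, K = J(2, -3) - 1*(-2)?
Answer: -2/11 ≈ -0.18182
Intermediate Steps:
J(C, Z) = Z²
K = 11 (K = (-3)² - 1*(-2) = 9 + 2 = 11)
f = 7/2 (f = 4 - 1*½ = 4 - ½ = 7/2 ≈ 3.5000)
X(k) = 7/(8*k) + (8 - k)/(4*k) (X(k) = ((8 - k)/k + 7/(2*k))/4 = (7/(2*k) + (8 - k)/k)/4 = 7/(8*k) + (8 - k)/(4*k))
-16*X(K) = -2*(23 - 2*11)/11 = -2*(23 - 22)/11 = -2/11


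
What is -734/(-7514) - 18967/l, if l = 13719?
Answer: -3895538/3031899 ≈ -1.2849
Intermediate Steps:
-734/(-7514) - 18967/l = -734/(-7514) - 18967/13719 = -734*(-1/7514) - 18967*1/13719 = 367/3757 - 18967/13719 = -3895538/3031899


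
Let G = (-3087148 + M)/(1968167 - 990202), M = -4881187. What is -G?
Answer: 1593667/195593 ≈ 8.1479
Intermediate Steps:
G = -1593667/195593 (G = (-3087148 - 4881187)/(1968167 - 990202) = -7968335/977965 = -7968335*1/977965 = -1593667/195593 ≈ -8.1479)
-G = -1*(-1593667/195593) = 1593667/195593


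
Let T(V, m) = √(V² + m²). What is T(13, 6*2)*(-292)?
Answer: -292*√313 ≈ -5166.0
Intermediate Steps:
T(13, 6*2)*(-292) = √(13² + (6*2)²)*(-292) = √(169 + 12²)*(-292) = √(169 + 144)*(-292) = √313*(-292) = -292*√313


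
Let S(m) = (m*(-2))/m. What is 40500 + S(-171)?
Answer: 40498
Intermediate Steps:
S(m) = -2 (S(m) = (-2*m)/m = -2)
40500 + S(-171) = 40500 - 2 = 40498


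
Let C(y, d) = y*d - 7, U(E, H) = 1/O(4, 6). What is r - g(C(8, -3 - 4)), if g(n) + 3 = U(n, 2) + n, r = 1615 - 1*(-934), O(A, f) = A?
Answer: 10459/4 ≈ 2614.8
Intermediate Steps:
U(E, H) = 1/4
r = 2549 (r = 1615 + 934 = 2549)
C(y, d) = -7 + d*y (C(y, d) = d*y - 7 = -7 + d*y)
g(n) = -11/4 + n (g(n) = -3 + (1/4 + n) = -11/4 + n)
r - g(C(8, -3 - 4)) = 2549 - (-11/4 + (-7 + (-3 - 4)*8)) = 2549 - (-11/4 + (-7 - 7*8)) = 2549 - (-11/4 + (-7 - 56)) = 2549 - (-11/4 - 63) = 2549 - 1*(-263/4) = 2549 + 263/4 = 10459/4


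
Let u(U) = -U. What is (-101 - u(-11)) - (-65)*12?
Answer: 668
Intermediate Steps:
(-101 - u(-11)) - (-65)*12 = (-101 - (-1)*(-11)) - (-65)*12 = (-101 - 1*11) - 1*(-780) = (-101 - 11) + 780 = -112 + 780 = 668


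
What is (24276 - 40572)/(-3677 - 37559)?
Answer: 4074/10309 ≈ 0.39519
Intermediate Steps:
(24276 - 40572)/(-3677 - 37559) = -16296/(-41236) = -16296*(-1/41236) = 4074/10309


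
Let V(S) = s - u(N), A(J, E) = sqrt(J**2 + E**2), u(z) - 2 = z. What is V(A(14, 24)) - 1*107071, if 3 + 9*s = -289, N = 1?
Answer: -963958/9 ≈ -1.0711e+5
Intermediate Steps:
s = -292/9 (s = -1/3 + (1/9)*(-289) = -1/3 - 289/9 = -292/9 ≈ -32.444)
u(z) = 2 + z
A(J, E) = sqrt(E**2 + J**2)
V(S) = -319/9 (V(S) = -292/9 - (2 + 1) = -292/9 - 1*3 = -292/9 - 3 = -319/9)
V(A(14, 24)) - 1*107071 = -319/9 - 1*107071 = -319/9 - 107071 = -963958/9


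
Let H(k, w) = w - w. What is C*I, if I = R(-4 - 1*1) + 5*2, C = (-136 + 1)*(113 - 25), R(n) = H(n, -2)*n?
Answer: -118800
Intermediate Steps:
H(k, w) = 0
R(n) = 0 (R(n) = 0*n = 0)
C = -11880 (C = -135*88 = -11880)
I = 10 (I = 0 + 5*2 = 0 + 10 = 10)
C*I = -11880*10 = -118800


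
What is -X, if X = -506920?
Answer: 506920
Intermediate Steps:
-X = -1*(-506920) = 506920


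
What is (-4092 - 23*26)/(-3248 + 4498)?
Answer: -469/125 ≈ -3.7520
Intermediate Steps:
(-4092 - 23*26)/(-3248 + 4498) = (-4092 - 598)/1250 = -4690*1/1250 = -469/125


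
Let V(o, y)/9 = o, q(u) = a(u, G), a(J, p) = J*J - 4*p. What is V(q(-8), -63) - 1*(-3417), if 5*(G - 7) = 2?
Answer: 18633/5 ≈ 3726.6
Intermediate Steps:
G = 37/5 (G = 7 + (⅕)*2 = 7 + ⅖ = 37/5 ≈ 7.4000)
a(J, p) = J² - 4*p
q(u) = -148/5 + u² (q(u) = u² - 4*37/5 = u² - 148/5 = -148/5 + u²)
V(o, y) = 9*o
V(q(-8), -63) - 1*(-3417) = 9*(-148/5 + (-8)²) - 1*(-3417) = 9*(-148/5 + 64) + 3417 = 9*(172/5) + 3417 = 1548/5 + 3417 = 18633/5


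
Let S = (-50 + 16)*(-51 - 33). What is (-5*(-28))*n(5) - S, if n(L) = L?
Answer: -2156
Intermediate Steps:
S = 2856 (S = -34*(-84) = 2856)
(-5*(-28))*n(5) - S = -5*(-28)*5 - 1*2856 = 140*5 - 2856 = 700 - 2856 = -2156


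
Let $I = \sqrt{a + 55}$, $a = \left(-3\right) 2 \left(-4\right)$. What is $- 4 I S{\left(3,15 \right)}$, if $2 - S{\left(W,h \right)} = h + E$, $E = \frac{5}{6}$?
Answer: $\frac{166 \sqrt{79}}{3} \approx 491.81$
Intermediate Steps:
$a = 24$ ($a = \left(-6\right) \left(-4\right) = 24$)
$E = \frac{5}{6}$ ($E = 5 \cdot \frac{1}{6} = \frac{5}{6} \approx 0.83333$)
$S{\left(W,h \right)} = \frac{7}{6} - h$ ($S{\left(W,h \right)} = 2 - \left(h + \frac{5}{6}\right) = 2 - \left(\frac{5}{6} + h\right) = \frac{7}{6} - h$)
$I = \sqrt{79}$ ($I = \sqrt{24 + 55} = \sqrt{79} \approx 8.8882$)
$- 4 I S{\left(3,15 \right)} = - 4 \sqrt{79} \left(\frac{7}{6} - 15\right) = - 4 \sqrt{79} \left(- \frac{83}{6}\right) = \frac{166 \sqrt{79}}{3}$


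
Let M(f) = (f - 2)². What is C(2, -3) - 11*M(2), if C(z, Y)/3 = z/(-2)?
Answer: -3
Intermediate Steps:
C(z, Y) = -3*z/2 (C(z, Y) = 3*(z/(-2)) = 3*(z*(-½)) = 3*(-z/2) = -3*z/2)
M(f) = (-2 + f)²
C(2, -3) - 11*M(2) = -3/2*2 - 11*(-2 + 2)² = -3 - 11*0² = -3 - 11*0 = -3 + 0 = -3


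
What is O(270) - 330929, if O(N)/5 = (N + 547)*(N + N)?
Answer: 1874971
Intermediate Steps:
O(N) = 10*N*(547 + N) (O(N) = 5*((N + 547)*(N + N)) = 5*((547 + N)*(2*N)) = 5*(2*N*(547 + N)) = 10*N*(547 + N))
O(270) - 330929 = 10*270*(547 + 270) - 330929 = 10*270*817 - 330929 = 2205900 - 330929 = 1874971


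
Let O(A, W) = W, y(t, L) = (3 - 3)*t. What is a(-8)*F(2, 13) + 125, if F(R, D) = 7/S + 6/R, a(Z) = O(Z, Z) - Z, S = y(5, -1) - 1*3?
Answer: 125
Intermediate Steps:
y(t, L) = 0 (y(t, L) = 0*t = 0)
S = -3 (S = 0 - 1*3 = 0 - 3 = -3)
a(Z) = 0 (a(Z) = Z - Z = 0)
F(R, D) = -7/3 + 6/R (F(R, D) = 7/(-3) + 6/R = 7*(-⅓) + 6/R = -7/3 + 6/R)
a(-8)*F(2, 13) + 125 = 0*(-7/3 + 6/2) + 125 = 0*(-7/3 + 6*(½)) + 125 = 0*(-7/3 + 3) + 125 = 0*(⅔) + 125 = 0 + 125 = 125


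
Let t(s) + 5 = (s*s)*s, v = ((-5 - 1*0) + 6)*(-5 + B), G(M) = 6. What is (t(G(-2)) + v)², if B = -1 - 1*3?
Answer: 40804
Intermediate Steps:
B = -4 (B = -1 - 3 = -4)
v = -9 (v = ((-5 - 1*0) + 6)*(-5 - 4) = ((-5 + 0) + 6)*(-9) = (-5 + 6)*(-9) = 1*(-9) = -9)
t(s) = -5 + s³ (t(s) = -5 + (s*s)*s = -5 + s²*s = -5 + s³)
(t(G(-2)) + v)² = ((-5 + 6³) - 9)² = ((-5 + 216) - 9)² = (211 - 9)² = 202² = 40804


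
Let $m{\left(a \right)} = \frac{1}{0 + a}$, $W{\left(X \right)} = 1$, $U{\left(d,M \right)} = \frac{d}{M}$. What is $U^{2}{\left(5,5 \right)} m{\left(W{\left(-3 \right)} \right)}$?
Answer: $1$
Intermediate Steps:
$m{\left(a \right)} = \frac{1}{a}$
$U^{2}{\left(5,5 \right)} m{\left(W{\left(-3 \right)} \right)} = \frac{\left(\frac{5}{5}\right)^{2}}{1} = \left(5 \cdot \frac{1}{5}\right)^{2} \cdot 1 = 1^{2} \cdot 1 = 1 \cdot 1 = 1$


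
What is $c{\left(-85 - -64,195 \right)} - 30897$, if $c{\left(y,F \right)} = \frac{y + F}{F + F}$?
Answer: $- \frac{2008276}{65} \approx -30897.0$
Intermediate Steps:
$c{\left(y,F \right)} = \frac{F + y}{2 F}$
$c{\left(-85 - -64,195 \right)} - 30897 = \frac{195 - 21}{2 \cdot 195} - 30897 = \frac{1}{2} \cdot \frac{1}{195} \left(195 + \left(-85 + 64\right)\right) - 30897 = \frac{1}{2} \cdot \frac{1}{195} \left(195 - 21\right) - 30897 = \frac{1}{2} \cdot \frac{1}{195} \cdot 174 - 30897 = \frac{29}{65} - 30897 = - \frac{2008276}{65}$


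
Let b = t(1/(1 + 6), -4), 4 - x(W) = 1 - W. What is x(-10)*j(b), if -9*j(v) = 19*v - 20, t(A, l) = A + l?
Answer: -653/9 ≈ -72.556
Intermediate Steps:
x(W) = 3 + W (x(W) = 4 - (1 - W) = 4 + (-1 + W) = 3 + W)
b = -27/7 (b = 1/(1 + 6) - 4 = 1/7 - 4 = ⅐ - 4 = -27/7 ≈ -3.8571)
j(v) = 20/9 - 19*v/9 (j(v) = -(19*v - 20)/9 = -(-20 + 19*v)/9 = 20/9 - 19*v/9)
x(-10)*j(b) = (3 - 10)*(20/9 - 19/9*(-27/7)) = -7*(20/9 + 57/7) = -7*653/63 = -653/9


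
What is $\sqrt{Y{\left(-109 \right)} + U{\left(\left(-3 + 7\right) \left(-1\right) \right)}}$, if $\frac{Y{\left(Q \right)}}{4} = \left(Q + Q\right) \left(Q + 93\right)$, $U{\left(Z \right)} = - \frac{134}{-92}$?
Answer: $\frac{\sqrt{29525514}}{46} \approx 118.12$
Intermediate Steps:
$U{\left(Z \right)} = \frac{67}{46}$ ($U{\left(Z \right)} = \left(-134\right) \left(- \frac{1}{92}\right) = \frac{67}{46}$)
$Y{\left(Q \right)} = 8 Q \left(93 + Q\right)$ ($Y{\left(Q \right)} = 4 \left(Q + Q\right) \left(Q + 93\right) = 4 \cdot 2 Q \left(93 + Q\right) = 8 Q \left(93 + Q\right)$)
$\sqrt{Y{\left(-109 \right)} + U{\left(\left(-3 + 7\right) \left(-1\right) \right)}} = \sqrt{8 \left(-109\right) \left(93 - 109\right) + \frac{67}{46}} = \sqrt{8 \left(-109\right) \left(-16\right) + \frac{67}{46}} = \sqrt{13952 + \frac{67}{46}} = \sqrt{\frac{641859}{46}} = \frac{\sqrt{29525514}}{46}$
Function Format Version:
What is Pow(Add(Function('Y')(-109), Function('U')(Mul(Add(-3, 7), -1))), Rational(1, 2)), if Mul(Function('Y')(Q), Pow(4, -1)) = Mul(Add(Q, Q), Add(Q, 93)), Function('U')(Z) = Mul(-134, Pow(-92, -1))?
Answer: Mul(Rational(1, 46), Pow(29525514, Rational(1, 2))) ≈ 118.12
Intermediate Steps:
Function('U')(Z) = Rational(67, 46) (Function('U')(Z) = Mul(-134, Rational(-1, 92)) = Rational(67, 46))
Function('Y')(Q) = Mul(8, Q, Add(93, Q)) (Function('Y')(Q) = Mul(4, Mul(Add(Q, Q), Add(Q, 93))) = Mul(4, Mul(Mul(2, Q), Add(93, Q))) = Mul(4, Mul(2, Q, Add(93, Q))) = Mul(8, Q, Add(93, Q)))
Pow(Add(Function('Y')(-109), Function('U')(Mul(Add(-3, 7), -1))), Rational(1, 2)) = Pow(Add(Mul(8, -109, Add(93, -109)), Rational(67, 46)), Rational(1, 2)) = Pow(Add(Mul(8, -109, -16), Rational(67, 46)), Rational(1, 2)) = Pow(Add(13952, Rational(67, 46)), Rational(1, 2)) = Pow(Rational(641859, 46), Rational(1, 2)) = Mul(Rational(1, 46), Pow(29525514, Rational(1, 2)))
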